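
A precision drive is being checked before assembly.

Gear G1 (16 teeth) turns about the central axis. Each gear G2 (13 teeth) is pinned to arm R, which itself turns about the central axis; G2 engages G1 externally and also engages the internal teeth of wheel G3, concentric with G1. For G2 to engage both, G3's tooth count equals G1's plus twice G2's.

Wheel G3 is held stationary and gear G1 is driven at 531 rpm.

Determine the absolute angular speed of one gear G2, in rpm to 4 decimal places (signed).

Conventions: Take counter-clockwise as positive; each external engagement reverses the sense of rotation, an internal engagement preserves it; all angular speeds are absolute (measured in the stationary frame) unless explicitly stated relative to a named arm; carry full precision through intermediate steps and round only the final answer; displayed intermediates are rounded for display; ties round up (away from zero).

-326.7692 rpm

recognized (axles ride arm R): planetary set, 16/13/42 teeth
normalise by the input: solve with ω_sun = 1, then scale by 531 rpm
ring teeth: 16 + 2·13 = 42
16(ω_sun−ω_arm) = −42(ω_ring−ω_arm),  ω_ring = 0, ω_sun = 1
16(1−ω_arm) = −42(0−ω_arm)  ⇒  58·ω_arm = 16  ⇒  ω_arm = 8/29
sun–planet mesh: 16·(1−8/29) = −13·(ω_p−ω_arm)  ⇒  ω_p−ω_arm = -336/377
ω_p = 8/29 − 336/377 = -8/13
scale: ω_p = -8/13 × 531 rpm = -326.7692 rpm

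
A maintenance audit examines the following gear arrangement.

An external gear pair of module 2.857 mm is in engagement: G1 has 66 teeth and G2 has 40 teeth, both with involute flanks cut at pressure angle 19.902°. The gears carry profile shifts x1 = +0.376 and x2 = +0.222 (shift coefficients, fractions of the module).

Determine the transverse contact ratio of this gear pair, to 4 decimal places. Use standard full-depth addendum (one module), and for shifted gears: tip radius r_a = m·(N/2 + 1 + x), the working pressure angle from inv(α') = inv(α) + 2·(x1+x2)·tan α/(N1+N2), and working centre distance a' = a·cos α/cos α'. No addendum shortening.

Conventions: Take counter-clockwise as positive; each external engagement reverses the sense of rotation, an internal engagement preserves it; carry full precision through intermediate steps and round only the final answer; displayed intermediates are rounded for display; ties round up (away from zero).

single-mesh involute tooth geometry (66T engaging 40T at module 2.857)
base radii: r_b1 = 88.650185, r_b2 = 53.727385
tip radii: r_a1 = 98.212232, r_a2 = 60.631254
inv(α') = inv(19.902°) + 2·(+0.376+0.222)·tan α/(66+40) = 0.01876384  ⇒  α' = 21.53655°
a' = a·cos α / cos α' = 151.4210·cos 19.902°/cos 21.53655° = 153.063941
action lengths: √(r_a1²−r_b1²) = 42.270407, √(r_a2²−r_b2²) = 28.098347
base pitch p_b = π·m·cos α = 8.439478
CR = (42.270407 + 28.098347 − 153.063941·sin 21.53655°)/8.439478 = 1.680176
contact ratio ≈ 1.6802

1.6802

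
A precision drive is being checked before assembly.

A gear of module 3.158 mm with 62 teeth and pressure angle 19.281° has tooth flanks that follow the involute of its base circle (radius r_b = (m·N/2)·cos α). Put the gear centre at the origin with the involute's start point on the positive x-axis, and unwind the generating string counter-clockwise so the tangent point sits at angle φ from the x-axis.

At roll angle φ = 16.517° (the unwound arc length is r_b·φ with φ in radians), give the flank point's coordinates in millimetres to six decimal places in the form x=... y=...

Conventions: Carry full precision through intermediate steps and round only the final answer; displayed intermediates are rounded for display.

x=96.167197 y=0.731805

topology: single-mesh involute geometry — m = 3.158, N = 62
pitch radius r_p = m·N/2 = 3.158·62/2 = 97.898000
base radius r_b = r_p·cos α = 97.898000·cos 19.281° = 92.406950
roll angle φ = 16.517° = 0.28827603 rad
x = r_b·(cos φ + φ·sin φ) = 96.167197
y = r_b·(sin φ − φ·cos φ) = 0.731805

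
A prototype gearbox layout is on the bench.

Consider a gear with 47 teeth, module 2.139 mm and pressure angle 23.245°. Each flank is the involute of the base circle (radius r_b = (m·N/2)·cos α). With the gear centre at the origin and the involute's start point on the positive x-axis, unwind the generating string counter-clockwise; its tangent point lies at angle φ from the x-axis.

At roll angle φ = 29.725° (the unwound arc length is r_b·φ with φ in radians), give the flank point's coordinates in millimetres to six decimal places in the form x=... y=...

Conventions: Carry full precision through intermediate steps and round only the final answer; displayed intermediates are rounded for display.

class = single-mesh tooth geometry [base-circle involute, m = 2.139, 47T]
pitch radius r_p = m·N/2 = 2.139·47/2 = 50.266500
base radius r_b = r_p·cos α = 50.266500·cos 23.245° = 46.186150
roll angle φ = 29.725° = 0.51879912 rad
x = r_b·(cos φ + φ·sin φ) = 51.989688
y = r_b·(sin φ − φ·cos φ) = 2.092444

x=51.989688 y=2.092444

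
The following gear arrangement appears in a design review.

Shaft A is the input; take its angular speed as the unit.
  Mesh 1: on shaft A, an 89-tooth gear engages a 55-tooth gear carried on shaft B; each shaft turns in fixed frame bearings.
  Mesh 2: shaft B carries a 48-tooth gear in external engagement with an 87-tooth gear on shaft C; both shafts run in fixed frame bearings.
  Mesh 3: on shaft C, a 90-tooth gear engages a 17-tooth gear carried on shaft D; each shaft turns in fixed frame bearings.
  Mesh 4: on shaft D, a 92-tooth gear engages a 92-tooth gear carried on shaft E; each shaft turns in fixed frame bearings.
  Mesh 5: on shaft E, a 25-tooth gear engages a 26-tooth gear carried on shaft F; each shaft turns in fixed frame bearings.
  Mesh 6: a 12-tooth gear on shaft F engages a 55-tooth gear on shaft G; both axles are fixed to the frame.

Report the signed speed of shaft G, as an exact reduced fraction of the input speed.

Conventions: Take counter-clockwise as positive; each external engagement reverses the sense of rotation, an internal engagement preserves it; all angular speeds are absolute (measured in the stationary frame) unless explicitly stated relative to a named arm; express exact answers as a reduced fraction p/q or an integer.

6-mesh fixed-axis compound train (all bearings frame-fixed)
mesh 1 [89T→55T]: |ω|/ω_in = 1×89/55 = 89/55, sense flips to −
mesh 2 [48T→87T]: |ω|/ω_in = (89/55)×48/87 = 1424/1595, sense flips to +
mesh 3 [90T→17T]: |ω|/ω_in = (1424/1595)×90/17 = 25632/5423, sense flips to −
mesh 4 [92T→92T]: |ω|/ω_in = (25632/5423)×92/92 = 25632/5423, sense flips to +
mesh 5 [25T→26T]: |ω|/ω_in = (25632/5423)×25/26 = 320400/70499, sense flips to −
mesh 6 [12T→55T]: |ω|/ω_in = (320400/70499)×12/55 = 768960/775489, sense flips to +
signed output speed (× input speed) = 768960/775489

768960/775489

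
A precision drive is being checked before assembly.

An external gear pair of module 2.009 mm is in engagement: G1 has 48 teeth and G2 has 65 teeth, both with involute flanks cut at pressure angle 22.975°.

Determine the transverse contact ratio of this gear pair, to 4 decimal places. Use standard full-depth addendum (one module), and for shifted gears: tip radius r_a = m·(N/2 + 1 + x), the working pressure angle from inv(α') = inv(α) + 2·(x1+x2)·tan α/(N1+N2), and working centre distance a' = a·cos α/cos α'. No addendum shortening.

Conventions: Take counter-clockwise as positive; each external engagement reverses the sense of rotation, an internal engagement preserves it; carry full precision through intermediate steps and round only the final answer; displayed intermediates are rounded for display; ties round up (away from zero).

class = single-mesh tooth geometry [involute pair 48T × 65T, m = 2.009]
base radii: r_b1 = 44.391278, r_b2 = 60.113189
tip radii: r_a1 = 50.225000, r_a2 = 67.301500
no profile shift: α' = α, a' = a
action lengths: √(r_a1²−r_b1²) = 23.493937, √(r_a2²−r_b2²) = 30.263780
base pitch p_b = π·m·cos α = 5.810805
CR = (23.493937 + 30.263780 − 113.508500·sin 22.97500°)/5.810805 = 1.626626
contact ratio ≈ 1.6266

1.6266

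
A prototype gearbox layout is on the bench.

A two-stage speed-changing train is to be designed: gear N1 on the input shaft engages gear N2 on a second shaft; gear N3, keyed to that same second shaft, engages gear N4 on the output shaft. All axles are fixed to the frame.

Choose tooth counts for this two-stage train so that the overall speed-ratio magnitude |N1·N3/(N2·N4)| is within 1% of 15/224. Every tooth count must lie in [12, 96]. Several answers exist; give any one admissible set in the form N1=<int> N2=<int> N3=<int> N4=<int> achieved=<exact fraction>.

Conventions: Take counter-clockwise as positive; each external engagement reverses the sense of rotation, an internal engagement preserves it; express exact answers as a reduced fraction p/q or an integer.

topology: fixed-axis compound train — 2 stages, target 15/224
target = 15/224 in lowest terms: an exact hit needs N1·N3 = k·15 and N2·N4 = k·224 for one integer k, every count in [12, 96]; additionally prefer no 1:1 stage (N1 ≠ N2, N3 ≠ N4)
k = 1…11: no 1:1-free in-range split of k·15 and k·224 into factor pairs; take k = 12
k = 12: N1·N3 = 180 = 12·15, N2·N4 = 2688 = 28·96
achieved = 12·15/(28·96) = 15/224; |achieved − target| = 0 ≤ 3/4480 ✓

N1=12 N2=28 N3=15 N4=96 achieved=15/224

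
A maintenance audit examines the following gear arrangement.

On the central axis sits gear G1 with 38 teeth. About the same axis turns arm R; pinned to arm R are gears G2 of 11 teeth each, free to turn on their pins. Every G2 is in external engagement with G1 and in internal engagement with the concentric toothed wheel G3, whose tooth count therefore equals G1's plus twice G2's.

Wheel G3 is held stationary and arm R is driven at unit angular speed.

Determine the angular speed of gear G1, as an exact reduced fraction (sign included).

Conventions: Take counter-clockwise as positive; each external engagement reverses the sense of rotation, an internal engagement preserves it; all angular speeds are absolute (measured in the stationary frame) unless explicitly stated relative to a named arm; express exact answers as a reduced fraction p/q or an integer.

class = planetary set [G3 = 38+2·11 = 60; Willis about the carrier]
ring teeth: 38 + 2·11 = 60
38(ω_sun−ω_arm) = −60(ω_ring−ω_arm),  ω_ring = 0, ω_arm = 1
ω_sun = 1 − (60/38)(0−1) = 49/19
exact speed ratio = 49/19

49/19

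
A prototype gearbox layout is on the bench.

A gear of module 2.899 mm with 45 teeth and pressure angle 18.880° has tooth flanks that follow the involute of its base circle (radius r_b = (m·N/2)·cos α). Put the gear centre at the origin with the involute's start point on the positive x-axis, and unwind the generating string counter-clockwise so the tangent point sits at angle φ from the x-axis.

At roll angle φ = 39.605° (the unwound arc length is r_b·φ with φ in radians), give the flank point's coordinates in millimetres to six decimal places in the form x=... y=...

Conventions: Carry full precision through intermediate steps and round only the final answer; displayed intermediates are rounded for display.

single-mesh involute tooth geometry (45T wheel at module 2.899)
pitch radius r_p = m·N/2 = 2.899·45/2 = 65.227500
base radius r_b = r_p·cos α = 65.227500·cos 18.880° = 61.718154
roll angle φ = 39.605° = 0.69123765 rad
x = r_b·(cos φ + φ·sin φ) = 74.747816
y = r_b·(sin φ − φ·cos φ) = 6.475587

x=74.747816 y=6.475587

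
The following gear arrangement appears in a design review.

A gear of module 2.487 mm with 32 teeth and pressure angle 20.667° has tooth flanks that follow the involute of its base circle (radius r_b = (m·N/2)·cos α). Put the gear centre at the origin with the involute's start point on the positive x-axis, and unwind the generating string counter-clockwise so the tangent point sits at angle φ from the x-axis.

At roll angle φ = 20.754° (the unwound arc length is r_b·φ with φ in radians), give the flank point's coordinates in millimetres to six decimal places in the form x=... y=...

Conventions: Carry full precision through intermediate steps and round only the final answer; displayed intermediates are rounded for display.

x=39.594257 y=0.582124

recognized (one wheel, involute flank): single-mesh tooth geometry, m = 2.487, N = 32
pitch radius r_p = m·N/2 = 2.487·32/2 = 39.792000
base radius r_b = r_p·cos α = 39.792000·cos 20.667° = 37.231284
roll angle φ = 20.754° = 0.36222563 rad
x = r_b·(cos φ + φ·sin φ) = 39.594257
y = r_b·(sin φ − φ·cos φ) = 0.582124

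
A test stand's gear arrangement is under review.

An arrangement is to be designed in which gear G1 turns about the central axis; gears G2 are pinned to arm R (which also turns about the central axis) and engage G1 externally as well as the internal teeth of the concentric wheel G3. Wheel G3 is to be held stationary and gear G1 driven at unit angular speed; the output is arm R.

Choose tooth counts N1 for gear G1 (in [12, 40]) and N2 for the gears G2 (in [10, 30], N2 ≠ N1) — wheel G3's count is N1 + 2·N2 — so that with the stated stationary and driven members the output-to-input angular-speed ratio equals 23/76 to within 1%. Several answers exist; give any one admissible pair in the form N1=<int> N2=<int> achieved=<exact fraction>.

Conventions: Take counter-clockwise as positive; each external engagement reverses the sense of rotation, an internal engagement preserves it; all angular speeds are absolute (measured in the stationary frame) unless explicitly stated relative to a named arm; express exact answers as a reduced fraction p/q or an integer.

design class (target 23/76): planetary set
Willis with ω_ring = 0: ω_arm/ω_sun = N1/(N1+N3); set equal to 23/76  ⇒  N3/N1 = 1/(23/76) − 1 = 53/23
N3 = N1 + 2·N2  ⇒  N2/N1 = (N3/N1 − 1)/2 = (53/23 − 1)/2 = 15/23
smallest multiple with N1 ≥ 12 and N2 ≥ 10: k = 1  ⇒  N1 = 1·23 = 23, N2 = 1·15 = 15 (N1 ≤ 40, N2 ≤ 30, N2 ≠ N1 ✓), N3 = 23 + 2·15 = 53
check: N1/(N1+N3) with N1 = 23, N3 = 53 gives 23/76; |achieved − target| = 0 ≤ 23/7600 ✓

N1=23 N2=15 achieved=23/76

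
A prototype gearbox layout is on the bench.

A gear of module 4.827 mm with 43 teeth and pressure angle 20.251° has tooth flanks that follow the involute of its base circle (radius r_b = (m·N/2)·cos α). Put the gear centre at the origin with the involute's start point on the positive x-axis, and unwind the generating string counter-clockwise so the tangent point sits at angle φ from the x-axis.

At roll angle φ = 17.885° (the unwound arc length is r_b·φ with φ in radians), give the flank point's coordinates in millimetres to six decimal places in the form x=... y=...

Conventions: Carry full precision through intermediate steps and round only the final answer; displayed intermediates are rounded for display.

single-mesh involute tooth geometry (43T wheel at module 4.827)
pitch radius r_p = m·N/2 = 4.827·43/2 = 103.780500
base radius r_b = r_p·cos α = 103.780500·cos 20.251° = 97.365339
roll angle φ = 17.885° = 0.31215214 rad
x = r_b·(cos φ + φ·sin φ) = 101.993999
y = r_b·(sin φ − φ·cos φ) = 0.977562

x=101.993999 y=0.977562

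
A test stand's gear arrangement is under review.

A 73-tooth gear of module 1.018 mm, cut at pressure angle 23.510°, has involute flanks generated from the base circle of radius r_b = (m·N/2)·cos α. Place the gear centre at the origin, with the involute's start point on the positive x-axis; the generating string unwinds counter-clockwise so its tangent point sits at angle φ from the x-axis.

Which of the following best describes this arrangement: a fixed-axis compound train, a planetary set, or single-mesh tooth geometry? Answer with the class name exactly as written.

single-mesh tooth geometry

topology: single-mesh involute geometry — m = 1.018, N = 73
classification: single-mesh tooth geometry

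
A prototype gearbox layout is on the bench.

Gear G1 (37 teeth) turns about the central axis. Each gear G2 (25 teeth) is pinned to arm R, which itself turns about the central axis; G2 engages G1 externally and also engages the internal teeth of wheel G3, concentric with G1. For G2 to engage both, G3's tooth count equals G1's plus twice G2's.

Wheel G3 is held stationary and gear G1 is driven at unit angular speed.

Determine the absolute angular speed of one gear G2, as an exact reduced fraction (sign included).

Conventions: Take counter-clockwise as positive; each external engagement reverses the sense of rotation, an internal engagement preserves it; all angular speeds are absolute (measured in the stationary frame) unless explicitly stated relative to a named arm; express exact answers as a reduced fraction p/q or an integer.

-37/50

planetary set (37T centre, 25T on arm, 87T internal) — Willis relation
ring teeth: 37 + 2·25 = 87
37(ω_sun−ω_arm) = −87(ω_ring−ω_arm),  ω_ring = 0, ω_sun = 1
37(1−ω_arm) = −87(0−ω_arm)  ⇒  124·ω_arm = 37  ⇒  ω_arm = 37/124
sun–planet mesh: 37·(1−37/124) = −25·(ω_p−ω_arm)  ⇒  ω_p−ω_arm = -3219/3100
ω_p = 37/124 − 3219/3100 = -37/50
exact speed ratio = -37/50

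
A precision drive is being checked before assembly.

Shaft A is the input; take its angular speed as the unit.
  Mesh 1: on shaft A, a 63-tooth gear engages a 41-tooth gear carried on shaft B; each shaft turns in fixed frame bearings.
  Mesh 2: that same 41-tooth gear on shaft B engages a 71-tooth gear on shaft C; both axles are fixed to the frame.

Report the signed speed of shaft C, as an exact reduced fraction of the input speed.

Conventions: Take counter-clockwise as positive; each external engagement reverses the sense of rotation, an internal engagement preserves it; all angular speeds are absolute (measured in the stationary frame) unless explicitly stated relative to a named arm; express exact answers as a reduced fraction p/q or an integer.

2-mesh fixed-axis compound train (all bearings frame-fixed)
mesh 1 [63T→41T]: |ω|/ω_in = 1×63/41 = 63/41, sense flips to −
mesh 2 [41T→71T]: |ω|/ω_in = (63/41)×41/71 = 63/71, sense flips to +
signed output speed (× input speed) = 63/71

63/71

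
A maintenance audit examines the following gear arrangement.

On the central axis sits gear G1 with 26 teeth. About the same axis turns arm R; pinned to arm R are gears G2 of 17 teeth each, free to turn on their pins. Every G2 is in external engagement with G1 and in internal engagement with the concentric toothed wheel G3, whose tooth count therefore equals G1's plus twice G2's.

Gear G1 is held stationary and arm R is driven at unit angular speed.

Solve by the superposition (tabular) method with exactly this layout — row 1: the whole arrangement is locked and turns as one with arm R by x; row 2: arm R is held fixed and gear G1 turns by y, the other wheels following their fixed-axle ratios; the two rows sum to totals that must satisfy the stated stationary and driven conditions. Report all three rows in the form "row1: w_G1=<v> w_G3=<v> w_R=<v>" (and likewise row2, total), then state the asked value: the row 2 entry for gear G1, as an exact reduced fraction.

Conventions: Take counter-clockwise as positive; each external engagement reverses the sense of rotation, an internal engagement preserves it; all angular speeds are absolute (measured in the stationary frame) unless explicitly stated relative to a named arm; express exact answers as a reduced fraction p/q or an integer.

topology: planetary set — G1 26T / G2 17T / G3 60T, arm = carrier (Willis)
row 1 — lock + rotate with arm: ω_sun = ω_ring = ω_arm = x
row 2: sun turns y, ring = −(26/60)·y, arm 0
boundary: total ω_sun = x + y = 0 and total ω_arm = x = 1  ⇒  y = -1, x = 1
row 2 ring = −(26/60)·(-1) = 13/30
totals (row 1 + row 2): sun 1 + (-1) = 0, ring 1 + 13/30 = 43/30, arm 1 + 0 = 1
asked cell (row2, sun) = -1

row1: w_G1=1 w_G3=1 w_R=1
row2: w_G1=-1 w_G3=13/30 w_R=0
total: w_G1=0 w_G3=43/30 w_R=1
asked value: -1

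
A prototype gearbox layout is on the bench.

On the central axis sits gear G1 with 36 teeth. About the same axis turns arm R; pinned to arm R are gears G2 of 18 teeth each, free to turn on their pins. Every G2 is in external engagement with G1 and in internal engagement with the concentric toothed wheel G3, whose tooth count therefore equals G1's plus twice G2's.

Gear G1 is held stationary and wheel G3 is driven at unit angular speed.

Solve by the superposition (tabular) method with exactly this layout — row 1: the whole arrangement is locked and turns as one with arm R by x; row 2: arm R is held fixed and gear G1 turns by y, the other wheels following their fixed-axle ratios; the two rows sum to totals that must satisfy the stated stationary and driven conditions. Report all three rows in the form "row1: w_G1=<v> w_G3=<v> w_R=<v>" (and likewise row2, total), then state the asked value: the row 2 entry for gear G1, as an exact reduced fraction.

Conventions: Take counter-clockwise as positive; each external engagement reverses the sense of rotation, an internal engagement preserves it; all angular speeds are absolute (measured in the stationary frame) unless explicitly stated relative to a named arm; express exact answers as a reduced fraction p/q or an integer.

recognized (axles ride arm R): planetary set, 36/18/72 teeth
superposition row 1 [locked train]: every member turns x
row 2: sun turns y, ring = −(36/72)·y, arm 0
boundary: total ω_sun = x + y = 0 and total ω_ring = x − (36/72)·y = 1  ⇒  y = -2/3, x = 2/3
row 2 ring = −(36/72)·(-2/3) = 1/3
totals (row 1 + row 2): sun 2/3 + (-2/3) = 0, ring 2/3 + 1/3 = 1, arm 2/3 + 0 = 2/3
asked cell (row2, sun) = -2/3

row1: w_G1=2/3 w_G3=2/3 w_R=2/3
row2: w_G1=-2/3 w_G3=1/3 w_R=0
total: w_G1=0 w_G3=1 w_R=2/3
asked value: -2/3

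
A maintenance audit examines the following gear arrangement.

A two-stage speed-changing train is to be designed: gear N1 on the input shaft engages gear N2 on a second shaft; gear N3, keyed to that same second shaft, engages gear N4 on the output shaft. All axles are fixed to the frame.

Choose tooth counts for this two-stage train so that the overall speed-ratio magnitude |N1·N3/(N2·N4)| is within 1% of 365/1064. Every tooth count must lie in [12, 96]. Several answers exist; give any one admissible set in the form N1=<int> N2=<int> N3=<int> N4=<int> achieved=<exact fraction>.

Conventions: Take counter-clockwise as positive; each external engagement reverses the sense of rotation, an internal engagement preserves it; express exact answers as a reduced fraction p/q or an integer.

N1=15 N2=38 N3=73 N4=84 achieved=365/1064

class = fixed-axis compound train [2-stage, 365/1064 wanted]
target = 365/1064 in lowest terms: an exact hit needs N1·N3 = k·365 and N2·N4 = k·1064 for one integer k, every count in [12, 96]; additionally prefer no 1:1 stage (N1 ≠ N2, N3 ≠ N4)
k = 1…2: no 1:1-free in-range split of k·365 and k·1064 into factor pairs; take k = 3
k = 3: N1·N3 = 1095 = 15·73, N2·N4 = 3192 = 38·84
achieved = 15·73/(38·84) = 365/1064; |achieved − target| = 0 ≤ 73/21280 ✓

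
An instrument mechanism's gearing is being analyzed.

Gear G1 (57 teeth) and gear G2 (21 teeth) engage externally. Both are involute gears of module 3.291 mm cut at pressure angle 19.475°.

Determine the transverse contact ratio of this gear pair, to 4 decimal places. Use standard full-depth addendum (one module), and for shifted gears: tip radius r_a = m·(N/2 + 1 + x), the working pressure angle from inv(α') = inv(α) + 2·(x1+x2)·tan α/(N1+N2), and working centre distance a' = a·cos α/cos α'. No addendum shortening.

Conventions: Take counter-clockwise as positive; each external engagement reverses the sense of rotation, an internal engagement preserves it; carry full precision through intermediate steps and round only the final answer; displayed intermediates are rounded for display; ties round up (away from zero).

1.6974

class = single-mesh tooth geometry [involute pair 57T × 21T, m = 3.291]
base radii: r_b1 = 88.427297, r_b2 = 32.578478
tip radii: r_a1 = 97.084500, r_a2 = 37.846500
no profile shift: α' = α, a' = a
action lengths: √(r_a1²−r_b1²) = 40.075095, √(r_a2²−r_b2²) = 19.261369
base pitch p_b = π·m·cos α = 9.747458
CR = (40.075095 + 19.261369 − 128.349000·sin 19.47500°)/9.747458 = 1.697415
contact ratio ≈ 1.6974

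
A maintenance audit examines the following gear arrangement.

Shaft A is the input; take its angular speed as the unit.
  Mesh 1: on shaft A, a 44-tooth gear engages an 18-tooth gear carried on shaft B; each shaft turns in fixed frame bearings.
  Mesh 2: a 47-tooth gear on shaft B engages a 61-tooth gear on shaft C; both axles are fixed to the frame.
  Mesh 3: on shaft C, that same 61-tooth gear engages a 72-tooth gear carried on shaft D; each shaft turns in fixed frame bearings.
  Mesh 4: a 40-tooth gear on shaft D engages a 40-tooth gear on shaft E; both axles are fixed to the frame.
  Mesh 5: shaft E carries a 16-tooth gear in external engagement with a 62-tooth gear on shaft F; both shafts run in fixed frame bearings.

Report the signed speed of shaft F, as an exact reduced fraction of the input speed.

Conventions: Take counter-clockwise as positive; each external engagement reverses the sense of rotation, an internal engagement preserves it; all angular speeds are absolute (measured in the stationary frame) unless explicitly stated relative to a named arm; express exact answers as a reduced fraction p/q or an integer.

-1034/2511

5-mesh fixed-axis compound train (all bearings frame-fixed)
mesh 1 [44T→18T]: |ω|/ω_in = 1×44/18 = 22/9, sense flips to −
mesh 2 [47T→61T]: |ω|/ω_in = (22/9)×47/61 = 1034/549, sense flips to +
mesh 3 [61T→72T]: |ω|/ω_in = (1034/549)×61/72 = 517/324, sense flips to −
mesh 4 [40T→40T]: |ω|/ω_in = (517/324)×40/40 = 517/324, sense flips to +
mesh 5 [16T→62T]: |ω|/ω_in = (517/324)×16/62 = 1034/2511, sense flips to −
signed output speed (× input speed) = -1034/2511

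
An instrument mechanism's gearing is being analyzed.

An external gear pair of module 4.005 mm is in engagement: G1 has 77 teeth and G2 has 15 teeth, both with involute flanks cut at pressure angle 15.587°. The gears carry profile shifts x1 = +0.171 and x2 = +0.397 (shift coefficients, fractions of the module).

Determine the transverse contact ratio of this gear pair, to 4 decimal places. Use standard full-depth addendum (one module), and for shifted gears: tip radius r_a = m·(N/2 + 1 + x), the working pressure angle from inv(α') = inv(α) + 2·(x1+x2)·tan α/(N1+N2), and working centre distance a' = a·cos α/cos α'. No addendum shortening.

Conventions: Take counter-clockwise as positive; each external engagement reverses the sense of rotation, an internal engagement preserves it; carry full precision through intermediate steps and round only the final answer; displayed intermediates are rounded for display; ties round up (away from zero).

class = single-mesh tooth geometry [involute pair 77T × 15T, m = 4.005]
base radii: r_b1 = 148.521848, r_b2 = 28.932828
tip radii: r_a1 = 158.882355, r_a2 = 35.632485
inv(α') = inv(15.587°) + 2·(+0.171+0.397)·tan α/(77+15) = 0.01036054  ⇒  α' = 17.78012°
a' = a·cos α / cos α' = 184.2300·cos 15.587°/cos 17.78012° = 186.355885
action lengths: √(r_a1²−r_b1²) = 56.434593, √(r_a2²−r_b2²) = 20.798208
base pitch p_b = π·m·cos α = 12.119354
CR = (56.434593 + 20.798208 − 186.355885·sin 17.78012°)/12.119354 = 1.677174
contact ratio ≈ 1.6772

1.6772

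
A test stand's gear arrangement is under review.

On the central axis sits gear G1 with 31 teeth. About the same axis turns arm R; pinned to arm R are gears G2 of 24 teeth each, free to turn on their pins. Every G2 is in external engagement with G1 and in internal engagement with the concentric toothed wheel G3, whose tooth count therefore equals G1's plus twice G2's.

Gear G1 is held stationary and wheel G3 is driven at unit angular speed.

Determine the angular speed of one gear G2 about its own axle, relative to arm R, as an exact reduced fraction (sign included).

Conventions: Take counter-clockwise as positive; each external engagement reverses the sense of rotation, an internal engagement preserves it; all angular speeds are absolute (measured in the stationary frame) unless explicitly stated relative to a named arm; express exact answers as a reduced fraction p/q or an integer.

planetary set (31T centre, 24T on arm, 79T internal) — Willis relation
ring teeth: 31 + 2·24 = 79
31(ω_sun−ω_arm) = −79(ω_ring−ω_arm),  ω_sun = 0, ω_ring = 1
31(0−ω_arm) = −79(1−ω_arm)  ⇒  110·ω_arm = 79  ⇒  ω_arm = 79/110
sun–planet mesh: 31·(0−79/110) = −24·(ω_p−ω_arm)  ⇒  ω_p−ω_arm = 2449/2640
exact speed ratio = 2449/2640

2449/2640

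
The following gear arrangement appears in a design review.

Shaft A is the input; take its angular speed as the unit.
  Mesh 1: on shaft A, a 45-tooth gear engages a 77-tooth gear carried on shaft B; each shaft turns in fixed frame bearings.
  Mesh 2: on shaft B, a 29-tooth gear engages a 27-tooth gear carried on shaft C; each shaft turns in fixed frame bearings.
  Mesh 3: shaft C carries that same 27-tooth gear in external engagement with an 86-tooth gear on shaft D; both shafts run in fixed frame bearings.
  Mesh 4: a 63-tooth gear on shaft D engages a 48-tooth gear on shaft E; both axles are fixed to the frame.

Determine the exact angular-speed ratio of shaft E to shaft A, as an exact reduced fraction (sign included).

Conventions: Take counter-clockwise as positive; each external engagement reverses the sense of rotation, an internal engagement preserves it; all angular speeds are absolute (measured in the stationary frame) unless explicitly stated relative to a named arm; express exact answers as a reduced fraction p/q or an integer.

class = fixed-axis compound train [4 meshes; 4 ratios multiply, 4 sense flips]
mesh 1 [45T→77T]: running ratio 45/77, sense −
mesh 2 [29T→27T]: running ratio 145/231, sense +
mesh 3 [27T→86T]: running ratio 1305/6622, sense −
mesh 4 [63T→48T]: running ratio 3915/15136, sense +
ω_out/ω_in = 3915/15136

3915/15136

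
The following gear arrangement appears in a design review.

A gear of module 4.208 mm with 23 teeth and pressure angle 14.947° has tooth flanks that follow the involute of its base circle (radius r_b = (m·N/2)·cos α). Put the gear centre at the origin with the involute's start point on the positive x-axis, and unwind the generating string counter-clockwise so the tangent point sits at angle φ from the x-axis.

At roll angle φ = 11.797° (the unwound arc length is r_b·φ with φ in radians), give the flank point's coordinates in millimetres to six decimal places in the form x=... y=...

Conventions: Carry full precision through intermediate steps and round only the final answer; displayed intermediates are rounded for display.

x=47.735213 y=0.135459

recognized (one wheel, involute flank): single-mesh tooth geometry, m = 4.208, N = 23
pitch radius r_p = m·N/2 = 4.208·23/2 = 48.392000
base radius r_b = r_p·cos α = 48.392000·cos 14.947° = 46.754648
roll angle φ = 11.797° = 0.20589649 rad
x = r_b·(cos φ + φ·sin φ) = 47.735213
y = r_b·(sin φ − φ·cos φ) = 0.135459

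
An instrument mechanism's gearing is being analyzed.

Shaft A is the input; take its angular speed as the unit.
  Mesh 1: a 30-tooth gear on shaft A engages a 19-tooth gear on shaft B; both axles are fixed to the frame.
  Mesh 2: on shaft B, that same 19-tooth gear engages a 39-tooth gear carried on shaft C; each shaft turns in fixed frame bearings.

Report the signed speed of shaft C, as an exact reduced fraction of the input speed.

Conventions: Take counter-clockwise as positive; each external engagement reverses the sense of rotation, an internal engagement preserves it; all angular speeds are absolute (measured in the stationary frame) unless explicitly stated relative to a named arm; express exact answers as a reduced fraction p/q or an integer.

10/13

2-mesh fixed-axis compound train (all bearings frame-fixed)
mesh 1 [30T→19T]: |ω|/ω_in = 1×30/19 = 30/19, sense flips to −
mesh 2 [19T→39T]: |ω|/ω_in = (30/19)×19/39 = 10/13, sense flips to +
signed output speed (× input speed) = 10/13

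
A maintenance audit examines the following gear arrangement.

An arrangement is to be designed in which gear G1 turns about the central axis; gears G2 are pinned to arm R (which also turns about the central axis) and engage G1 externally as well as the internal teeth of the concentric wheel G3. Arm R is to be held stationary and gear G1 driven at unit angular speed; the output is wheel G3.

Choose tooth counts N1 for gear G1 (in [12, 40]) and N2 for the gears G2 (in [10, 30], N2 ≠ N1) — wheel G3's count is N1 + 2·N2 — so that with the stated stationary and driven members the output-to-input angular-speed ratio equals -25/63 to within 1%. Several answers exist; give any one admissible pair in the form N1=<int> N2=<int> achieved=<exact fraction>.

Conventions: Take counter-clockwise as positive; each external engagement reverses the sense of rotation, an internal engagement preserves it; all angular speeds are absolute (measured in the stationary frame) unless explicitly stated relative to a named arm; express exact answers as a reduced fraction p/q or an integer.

design class (target -25/63): planetary set
Willis with ω_arm = 0: ω_ring/ω_sun = −N1/N3; set equal to -25/63  ⇒  N3/N1 = −1/(-25/63) = 63/25
N3 = N1 + 2·N2  ⇒  N2/N1 = (N3/N1 − 1)/2 = (63/25 − 1)/2 = 19/25
smallest multiple with N1 ≥ 12 and N2 ≥ 10: k = 1  ⇒  N1 = 1·25 = 25, N2 = 1·19 = 19 (N1 ≤ 40, N2 ≤ 30, N2 ≠ N1 ✓), N3 = 25 + 2·19 = 63
check: −N1/N3 with N1 = 25, N3 = 63 gives -25/63; |achieved − target| = 0 ≤ 1/252 ✓

N1=25 N2=19 achieved=-25/63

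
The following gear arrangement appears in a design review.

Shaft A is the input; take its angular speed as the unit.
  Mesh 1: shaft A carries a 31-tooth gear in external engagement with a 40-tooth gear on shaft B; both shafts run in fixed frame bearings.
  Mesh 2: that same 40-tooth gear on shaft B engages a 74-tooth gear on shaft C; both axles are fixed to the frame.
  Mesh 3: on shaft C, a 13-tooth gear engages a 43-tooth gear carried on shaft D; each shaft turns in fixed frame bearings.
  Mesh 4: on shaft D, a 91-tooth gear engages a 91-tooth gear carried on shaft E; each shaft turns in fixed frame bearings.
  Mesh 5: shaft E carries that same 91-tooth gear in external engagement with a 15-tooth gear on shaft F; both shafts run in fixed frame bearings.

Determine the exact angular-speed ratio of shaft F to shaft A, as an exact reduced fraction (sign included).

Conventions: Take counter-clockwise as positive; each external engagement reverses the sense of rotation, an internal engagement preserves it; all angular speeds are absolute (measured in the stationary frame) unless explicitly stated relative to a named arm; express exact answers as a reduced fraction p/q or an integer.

class = fixed-axis compound train [5 meshes; 5 ratios multiply, 5 sense flips]
mesh 1 [31T→40T]: running ratio 31/40, sense −
mesh 2 [40T→74T]: running ratio 31/74, sense +
mesh 3 [13T→43T]: running ratio 403/3182, sense −
mesh 4 [91T→91T]: running ratio 403/3182, sense +
mesh 5 [91T→15T]: running ratio 36673/47730, sense −
ω_out/ω_in = -36673/47730

-36673/47730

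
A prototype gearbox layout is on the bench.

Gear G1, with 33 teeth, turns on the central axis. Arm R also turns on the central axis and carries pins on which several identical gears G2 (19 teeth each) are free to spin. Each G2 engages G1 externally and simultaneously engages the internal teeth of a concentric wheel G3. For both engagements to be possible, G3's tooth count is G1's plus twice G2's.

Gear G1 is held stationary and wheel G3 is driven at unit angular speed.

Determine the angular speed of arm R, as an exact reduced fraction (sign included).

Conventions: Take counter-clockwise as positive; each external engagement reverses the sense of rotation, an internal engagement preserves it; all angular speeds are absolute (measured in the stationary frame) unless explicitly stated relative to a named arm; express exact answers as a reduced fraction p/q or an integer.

class = planetary set [G3 = 33+2·19 = 71; Willis about the carrier]
ring teeth: 33 + 2·19 = 71
33(ω_sun−ω_arm) = −71(ω_ring−ω_arm),  ω_sun = 0, ω_ring = 1
33(0−ω_arm) = −71(1−ω_arm)  ⇒  104·ω_arm = 71  ⇒  ω_arm = 71/104
exact speed ratio = 71/104

71/104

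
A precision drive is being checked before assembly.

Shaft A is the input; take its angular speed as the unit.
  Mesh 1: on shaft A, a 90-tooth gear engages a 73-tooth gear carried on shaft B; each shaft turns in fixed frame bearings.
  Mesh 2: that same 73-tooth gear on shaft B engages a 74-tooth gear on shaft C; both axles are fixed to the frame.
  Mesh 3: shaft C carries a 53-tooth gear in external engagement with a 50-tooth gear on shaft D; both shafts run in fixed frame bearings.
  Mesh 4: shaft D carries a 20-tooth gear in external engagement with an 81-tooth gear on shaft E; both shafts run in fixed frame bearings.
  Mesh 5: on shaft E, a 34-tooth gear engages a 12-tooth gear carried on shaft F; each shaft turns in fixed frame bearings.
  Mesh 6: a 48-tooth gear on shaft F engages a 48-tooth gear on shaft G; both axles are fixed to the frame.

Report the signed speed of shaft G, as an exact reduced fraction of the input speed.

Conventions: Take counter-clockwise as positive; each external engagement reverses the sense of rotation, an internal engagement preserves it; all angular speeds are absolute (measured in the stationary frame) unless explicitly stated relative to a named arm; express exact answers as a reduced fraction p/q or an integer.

6-mesh fixed-axis compound train (all bearings frame-fixed)
mesh 1 [90T→73T]: |ω|/ω_in = 1×90/73 = 90/73, sense flips to −
mesh 2 [73T→74T]: |ω|/ω_in = (90/73)×73/74 = 45/37, sense flips to +
mesh 3 [53T→50T]: |ω|/ω_in = (45/37)×53/50 = 477/370, sense flips to −
mesh 4 [20T→81T]: |ω|/ω_in = (477/370)×20/81 = 106/333, sense flips to +
mesh 5 [34T→12T]: |ω|/ω_in = (106/333)×34/12 = 901/999, sense flips to −
mesh 6 [48T→48T]: |ω|/ω_in = (901/999)×48/48 = 901/999, sense flips to +
signed output speed (× input speed) = 901/999

901/999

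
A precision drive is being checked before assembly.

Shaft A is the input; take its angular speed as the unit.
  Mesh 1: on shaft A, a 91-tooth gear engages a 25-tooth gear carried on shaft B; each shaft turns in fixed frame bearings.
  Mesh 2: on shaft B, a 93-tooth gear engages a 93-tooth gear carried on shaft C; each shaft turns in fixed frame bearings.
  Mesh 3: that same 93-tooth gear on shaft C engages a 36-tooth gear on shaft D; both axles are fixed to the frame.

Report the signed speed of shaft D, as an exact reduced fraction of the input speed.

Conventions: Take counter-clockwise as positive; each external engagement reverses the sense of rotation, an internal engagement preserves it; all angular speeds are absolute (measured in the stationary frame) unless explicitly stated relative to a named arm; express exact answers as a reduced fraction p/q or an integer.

3-mesh fixed-axis compound train (all bearings frame-fixed)
mesh 1 [91T→25T]: |ω|/ω_in = 1×91/25 = 91/25, sense flips to −
mesh 2 [93T→93T]: |ω|/ω_in = (91/25)×93/93 = 91/25, sense flips to +
mesh 3 [93T→36T]: |ω|/ω_in = (91/25)×93/36 = 2821/300, sense flips to −
signed output speed (× input speed) = -2821/300

-2821/300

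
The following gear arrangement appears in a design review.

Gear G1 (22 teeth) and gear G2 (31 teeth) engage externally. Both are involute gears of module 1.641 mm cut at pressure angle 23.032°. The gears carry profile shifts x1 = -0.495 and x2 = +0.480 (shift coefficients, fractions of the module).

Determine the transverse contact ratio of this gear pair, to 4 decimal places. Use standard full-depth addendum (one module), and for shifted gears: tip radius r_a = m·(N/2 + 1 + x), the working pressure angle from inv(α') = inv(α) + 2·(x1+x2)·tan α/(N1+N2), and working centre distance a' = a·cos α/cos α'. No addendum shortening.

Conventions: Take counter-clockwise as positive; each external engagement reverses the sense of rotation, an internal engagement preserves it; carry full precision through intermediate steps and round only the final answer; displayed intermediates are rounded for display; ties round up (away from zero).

1.5041

single-mesh involute tooth geometry (22T engaging 31T at module 1.641)
base radii: r_b1 = 16.612091, r_b2 = 23.407947
tip radii: r_a1 = 18.879705, r_a2 = 27.864180
inv(α') = inv(23.032°) + 2·(-0.495+0.480)·tan α/(22+31) = 0.02290923  ⇒  α' = 22.95543°
a' = a·cos α / cos α' = 43.4865·cos 23.032°/cos 22.95543° = 43.461846
action lengths: √(r_a1²−r_b1²) = 8.971158, √(r_a2²−r_b2²) = 15.115573
base pitch p_b = π·m·cos α = 4.744402
CR = (8.971158 + 15.115573 − 43.461846·sin 22.95543°)/4.744402 = 1.504080
contact ratio ≈ 1.5041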